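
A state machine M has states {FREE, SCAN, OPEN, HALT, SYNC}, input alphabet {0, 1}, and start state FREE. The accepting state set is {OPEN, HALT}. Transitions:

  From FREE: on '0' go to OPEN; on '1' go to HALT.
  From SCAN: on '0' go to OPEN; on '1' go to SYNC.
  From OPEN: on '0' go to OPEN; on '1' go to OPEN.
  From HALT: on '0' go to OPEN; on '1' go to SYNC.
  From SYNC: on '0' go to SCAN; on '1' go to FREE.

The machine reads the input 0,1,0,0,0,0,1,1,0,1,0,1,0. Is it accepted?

start at FREE
read '0': FREE → OPEN
read '1': OPEN → OPEN
read '0': OPEN → OPEN
read '0': OPEN → OPEN
read '0': OPEN → OPEN
read '0': OPEN → OPEN
read '1': OPEN → OPEN
read '1': OPEN → OPEN
read '0': OPEN → OPEN
read '1': OPEN → OPEN
read '0': OPEN → OPEN
read '1': OPEN → OPEN
read '0': OPEN → OPEN
End state OPEN is accepting.

Yes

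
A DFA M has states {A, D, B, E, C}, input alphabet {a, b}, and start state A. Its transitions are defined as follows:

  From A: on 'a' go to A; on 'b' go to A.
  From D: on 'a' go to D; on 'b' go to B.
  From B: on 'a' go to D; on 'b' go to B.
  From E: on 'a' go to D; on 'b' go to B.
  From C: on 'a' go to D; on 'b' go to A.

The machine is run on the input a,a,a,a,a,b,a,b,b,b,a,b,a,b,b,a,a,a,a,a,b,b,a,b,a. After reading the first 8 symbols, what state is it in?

Trace: A -a-> A -a-> A -a-> A -a-> A -a-> A -b-> A -a-> A -b-> A
After 8 symbols: A.

A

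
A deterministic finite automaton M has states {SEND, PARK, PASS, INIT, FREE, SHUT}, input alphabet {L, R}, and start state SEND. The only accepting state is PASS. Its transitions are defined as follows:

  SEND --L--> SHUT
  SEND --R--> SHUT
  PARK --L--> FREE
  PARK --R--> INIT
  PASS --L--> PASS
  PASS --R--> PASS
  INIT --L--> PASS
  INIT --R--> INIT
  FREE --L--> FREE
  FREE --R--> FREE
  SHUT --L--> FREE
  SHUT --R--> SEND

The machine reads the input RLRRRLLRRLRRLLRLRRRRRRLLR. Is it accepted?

No

Trace: SEND -R-> SHUT -L-> FREE -R-> FREE -R-> FREE -R-> FREE -L-> FREE -L-> FREE -R-> FREE -R-> FREE -L-> FREE -R-> FREE -R-> FREE -L-> FREE -L-> FREE -R-> FREE -L-> FREE -R-> FREE -R-> FREE -R-> FREE -R-> FREE -R-> FREE -R-> FREE -L-> FREE -L-> FREE -R-> FREE
End state FREE is not accepting.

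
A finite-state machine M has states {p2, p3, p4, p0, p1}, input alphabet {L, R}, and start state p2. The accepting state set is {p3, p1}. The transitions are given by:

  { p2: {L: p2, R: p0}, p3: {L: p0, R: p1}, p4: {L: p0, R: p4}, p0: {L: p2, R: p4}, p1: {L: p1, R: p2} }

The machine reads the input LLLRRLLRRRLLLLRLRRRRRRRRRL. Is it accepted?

No

Trace: p2 -L-> p2 -L-> p2 -L-> p2 -R-> p0 -R-> p4 -L-> p0 -L-> p2 -R-> p0 -R-> p4 -R-> p4 -L-> p0 -L-> p2 -L-> p2 -L-> p2 -R-> p0 -L-> p2 -R-> p0 -R-> p4 -R-> p4 -R-> p4 -R-> p4 -R-> p4 -R-> p4 -R-> p4 -R-> p4 -L-> p0
End state p0 is not accepting.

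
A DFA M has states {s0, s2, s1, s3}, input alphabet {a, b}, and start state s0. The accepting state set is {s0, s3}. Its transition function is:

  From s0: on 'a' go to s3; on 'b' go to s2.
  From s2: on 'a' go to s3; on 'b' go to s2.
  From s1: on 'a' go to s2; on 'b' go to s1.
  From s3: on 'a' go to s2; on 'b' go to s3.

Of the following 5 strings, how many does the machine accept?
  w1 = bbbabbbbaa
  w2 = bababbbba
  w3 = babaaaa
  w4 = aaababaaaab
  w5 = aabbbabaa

4

w1:
  start at s0
  read 'b': s0 → s2
  read 'b': s2 → s2
  read 'b': s2 → s2
  read 'a': s2 → s3
  read 'b': s3 → s3
  read 'b': s3 → s3
  read 'b': s3 → s3
  read 'b': s3 → s3
  read 'a': s3 → s2
  read 'a': s2 → s3
  end s3, accepted
w2:
  start at s0
  read 'b': s0 → s2
  read 'a': s2 → s3
  read 'b': s3 → s3
  read 'a': s3 → s2
  read 'b': s2 → s2
  read 'b': s2 → s2
  read 'b': s2 → s2
  read 'b': s2 → s2
  read 'a': s2 → s3
  end s3, accepted
w3:
  start at s0
  read 'b': s0 → s2
  read 'a': s2 → s3
  read 'b': s3 → s3
  read 'a': s3 → s2
  read 'a': s2 → s3
  read 'a': s3 → s2
  read 'a': s2 → s3
  end s3, accepted
w4:
  start at s0
  read 'a': s0 → s3
  read 'a': s3 → s2
  read 'a': s2 → s3
  read 'b': s3 → s3
  read 'a': s3 → s2
  read 'b': s2 → s2
  read 'a': s2 → s3
  read 'a': s3 → s2
  read 'a': s2 → s3
  read 'a': s3 → s2
  read 'b': s2 → s2
  end s2, rejected
w5:
  start at s0
  read 'a': s0 → s3
  read 'a': s3 → s2
  read 'b': s2 → s2
  read 'b': s2 → s2
  read 'b': s2 → s2
  read 'a': s2 → s3
  read 'b': s3 → s3
  read 'a': s3 → s2
  read 'a': s2 → s3
  end s3, accepted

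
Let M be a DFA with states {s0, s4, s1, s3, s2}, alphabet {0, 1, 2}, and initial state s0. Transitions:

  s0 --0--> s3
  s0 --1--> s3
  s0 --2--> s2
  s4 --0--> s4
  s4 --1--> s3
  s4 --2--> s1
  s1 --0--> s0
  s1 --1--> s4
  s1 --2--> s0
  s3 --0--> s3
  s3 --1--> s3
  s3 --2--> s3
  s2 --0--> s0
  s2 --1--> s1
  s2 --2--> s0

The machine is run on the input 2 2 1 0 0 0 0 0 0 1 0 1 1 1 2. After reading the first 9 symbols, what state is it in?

Trace: s0 -2-> s2 -2-> s0 -1-> s3 -0-> s3 -0-> s3 -0-> s3 -0-> s3 -0-> s3 -0-> s3
After 9 symbols: s3.

s3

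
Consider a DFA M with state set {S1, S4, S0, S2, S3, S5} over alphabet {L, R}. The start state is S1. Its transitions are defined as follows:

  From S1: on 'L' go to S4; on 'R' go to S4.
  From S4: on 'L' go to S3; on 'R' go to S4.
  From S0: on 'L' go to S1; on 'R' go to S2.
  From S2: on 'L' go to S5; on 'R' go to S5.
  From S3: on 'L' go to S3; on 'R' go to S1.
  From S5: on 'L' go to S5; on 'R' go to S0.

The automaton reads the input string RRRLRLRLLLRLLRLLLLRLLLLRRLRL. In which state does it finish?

Trace: S1 -R-> S4 -R-> S4 -R-> S4 -L-> S3 -R-> S1 -L-> S4 -R-> S4 -L-> S3 -L-> S3 -L-> S3 -R-> S1 -L-> S4 -L-> S3 -R-> S1 -L-> S4 -L-> S3 -L-> S3 -L-> S3 -R-> S1 -L-> S4 -L-> S3 -L-> S3 -L-> S3 -R-> S1 -R-> S4 -L-> S3 -R-> S1 -L-> S4

S4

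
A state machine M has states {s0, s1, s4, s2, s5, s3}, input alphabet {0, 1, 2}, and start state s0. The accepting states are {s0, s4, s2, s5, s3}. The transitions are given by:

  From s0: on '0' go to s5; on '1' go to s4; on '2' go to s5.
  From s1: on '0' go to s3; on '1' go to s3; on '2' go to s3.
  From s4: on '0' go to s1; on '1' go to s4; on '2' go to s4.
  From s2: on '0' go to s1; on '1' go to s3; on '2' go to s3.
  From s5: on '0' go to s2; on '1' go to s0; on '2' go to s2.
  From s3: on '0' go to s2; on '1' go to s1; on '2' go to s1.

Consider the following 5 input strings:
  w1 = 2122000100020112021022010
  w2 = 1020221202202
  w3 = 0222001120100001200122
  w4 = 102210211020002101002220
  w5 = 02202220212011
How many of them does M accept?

4

w1: s0 → s5 → s0 → s5 → s2 → s1 → s3 → s2 → s3 → s2 → s1 → s3 → s1 → s3 → s1 → s3 → s1 → s3 → s1 → s3 → s2 → s3 → s1 → s3 → s1 → s3  → end s3, accepted
w2: s0 → s4 → s1 → s3 → s2 → s3 → s1 → s3 → s1 → s3 → s1 → s3 → s2 → s3  → end s3, accepted
w3: s0 → s5 → s2 → s3 → s1 → s3 → s2 → s3 → s1 → s3 → s2 → s3 → s2 → s1 → s3 → s2 → s3 → s1 → s3 → s2 → s3 → s1 → s3  → end s3, accepted
w4: s0 → s4 → s1 → s3 → s1 → s3 → s2 → s3 → s1 → s3 → s2 → s3 → s2 → s1 → s3 → s1 → s3 → s2 → s3 → s2 → s1 → s3 → s1 → s3 → s2  → end s2, accepted
w5: s0 → s5 → s2 → s3 → s2 → s3 → s1 → s3 → s2 → s3 → s1 → s3 → s2 → s3 → s1  → end s1, rejected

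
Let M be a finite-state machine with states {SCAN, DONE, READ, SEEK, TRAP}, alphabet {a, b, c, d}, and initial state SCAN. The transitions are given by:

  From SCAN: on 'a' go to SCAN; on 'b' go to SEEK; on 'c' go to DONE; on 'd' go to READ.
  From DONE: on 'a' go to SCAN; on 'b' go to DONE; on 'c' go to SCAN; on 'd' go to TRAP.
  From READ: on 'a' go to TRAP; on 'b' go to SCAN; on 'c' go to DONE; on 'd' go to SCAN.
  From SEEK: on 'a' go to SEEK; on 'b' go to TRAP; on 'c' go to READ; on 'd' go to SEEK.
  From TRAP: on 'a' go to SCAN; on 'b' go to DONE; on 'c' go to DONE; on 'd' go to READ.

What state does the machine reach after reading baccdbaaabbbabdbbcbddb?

TRAP

start at SCAN
read 'b': SCAN → SEEK
read 'a': SEEK → SEEK
read 'c': SEEK → READ
read 'c': READ → DONE
read 'd': DONE → TRAP
read 'b': TRAP → DONE
read 'a': DONE → SCAN
read 'a': SCAN → SCAN
read 'a': SCAN → SCAN
read 'b': SCAN → SEEK
read 'b': SEEK → TRAP
read 'b': TRAP → DONE
read 'a': DONE → SCAN
read 'b': SCAN → SEEK
read 'd': SEEK → SEEK
read 'b': SEEK → TRAP
read 'b': TRAP → DONE
read 'c': DONE → SCAN
read 'b': SCAN → SEEK
read 'd': SEEK → SEEK
read 'd': SEEK → SEEK
read 'b': SEEK → TRAP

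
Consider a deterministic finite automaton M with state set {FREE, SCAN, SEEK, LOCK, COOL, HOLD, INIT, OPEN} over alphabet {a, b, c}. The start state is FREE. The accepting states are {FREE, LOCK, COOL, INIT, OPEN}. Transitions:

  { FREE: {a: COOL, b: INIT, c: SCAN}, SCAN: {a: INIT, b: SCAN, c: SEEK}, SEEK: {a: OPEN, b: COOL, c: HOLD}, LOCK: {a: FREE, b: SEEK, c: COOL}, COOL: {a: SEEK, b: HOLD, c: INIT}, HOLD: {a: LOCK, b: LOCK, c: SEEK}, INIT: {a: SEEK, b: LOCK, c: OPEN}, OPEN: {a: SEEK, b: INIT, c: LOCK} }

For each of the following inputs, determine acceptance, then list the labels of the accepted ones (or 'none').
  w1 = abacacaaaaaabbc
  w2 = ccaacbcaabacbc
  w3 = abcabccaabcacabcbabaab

w2, w3

w1: Trace: FREE -a-> COOL -b-> HOLD -a-> LOCK -c-> COOL -a-> SEEK -c-> HOLD -a-> LOCK -a-> FREE -a-> COOL -a-> SEEK -a-> OPEN -a-> SEEK -b-> COOL -b-> HOLD -c-> SEEK  → end SEEK, rejected
w2: Trace: FREE -c-> SCAN -c-> SEEK -a-> OPEN -a-> SEEK -c-> HOLD -b-> LOCK -c-> COOL -a-> SEEK -a-> OPEN -b-> INIT -a-> SEEK -c-> HOLD -b-> LOCK -c-> COOL  → end COOL, accepted
w3: Trace: FREE -a-> COOL -b-> HOLD -c-> SEEK -a-> OPEN -b-> INIT -c-> OPEN -c-> LOCK -a-> FREE -a-> COOL -b-> HOLD -c-> SEEK -a-> OPEN -c-> LOCK -a-> FREE -b-> INIT -c-> OPEN -b-> INIT -a-> SEEK -b-> COOL -a-> SEEK -a-> OPEN -b-> INIT  → end INIT, accepted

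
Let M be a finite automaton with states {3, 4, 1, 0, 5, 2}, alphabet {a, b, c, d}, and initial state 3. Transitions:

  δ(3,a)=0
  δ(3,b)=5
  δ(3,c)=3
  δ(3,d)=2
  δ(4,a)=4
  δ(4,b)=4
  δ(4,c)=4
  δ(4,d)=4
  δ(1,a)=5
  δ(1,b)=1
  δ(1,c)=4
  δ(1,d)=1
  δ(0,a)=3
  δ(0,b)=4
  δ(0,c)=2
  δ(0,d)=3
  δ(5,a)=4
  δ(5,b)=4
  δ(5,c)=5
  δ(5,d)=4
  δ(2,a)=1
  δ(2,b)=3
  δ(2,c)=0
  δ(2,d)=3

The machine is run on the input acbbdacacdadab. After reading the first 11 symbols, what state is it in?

Trace: 3 -a-> 0 -c-> 2 -b-> 3 -b-> 5 -d-> 4 -a-> 4 -c-> 4 -a-> 4 -c-> 4 -d-> 4 -a-> 4
After 11 symbols: 4.

4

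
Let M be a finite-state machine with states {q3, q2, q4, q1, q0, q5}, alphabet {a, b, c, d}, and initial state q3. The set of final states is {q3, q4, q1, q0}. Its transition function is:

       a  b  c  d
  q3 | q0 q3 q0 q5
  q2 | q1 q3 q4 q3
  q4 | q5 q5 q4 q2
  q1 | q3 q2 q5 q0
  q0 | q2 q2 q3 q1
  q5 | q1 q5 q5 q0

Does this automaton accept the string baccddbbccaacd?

Trace: q3 -b-> q3 -a-> q0 -c-> q3 -c-> q0 -d-> q1 -d-> q0 -b-> q2 -b-> q3 -c-> q0 -c-> q3 -a-> q0 -a-> q2 -c-> q4 -d-> q2
End state q2 is not accepting.

No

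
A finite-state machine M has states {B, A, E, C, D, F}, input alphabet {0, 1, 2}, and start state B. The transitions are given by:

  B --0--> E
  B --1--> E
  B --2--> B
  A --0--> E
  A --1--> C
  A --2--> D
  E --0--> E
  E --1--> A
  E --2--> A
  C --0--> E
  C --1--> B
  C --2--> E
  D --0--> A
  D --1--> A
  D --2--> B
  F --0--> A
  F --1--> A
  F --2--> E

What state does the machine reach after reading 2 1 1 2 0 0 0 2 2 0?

A

B → B → E → A → D → A → E → E → A → D → A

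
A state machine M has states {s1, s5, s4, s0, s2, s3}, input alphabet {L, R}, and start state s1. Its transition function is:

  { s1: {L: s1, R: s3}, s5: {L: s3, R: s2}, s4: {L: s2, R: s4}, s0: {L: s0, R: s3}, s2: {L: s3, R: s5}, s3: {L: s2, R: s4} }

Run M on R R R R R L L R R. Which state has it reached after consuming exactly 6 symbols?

s2

s1 → s3 → s4 → s4 → s4 → s4 → s2
After 6 symbols: s2.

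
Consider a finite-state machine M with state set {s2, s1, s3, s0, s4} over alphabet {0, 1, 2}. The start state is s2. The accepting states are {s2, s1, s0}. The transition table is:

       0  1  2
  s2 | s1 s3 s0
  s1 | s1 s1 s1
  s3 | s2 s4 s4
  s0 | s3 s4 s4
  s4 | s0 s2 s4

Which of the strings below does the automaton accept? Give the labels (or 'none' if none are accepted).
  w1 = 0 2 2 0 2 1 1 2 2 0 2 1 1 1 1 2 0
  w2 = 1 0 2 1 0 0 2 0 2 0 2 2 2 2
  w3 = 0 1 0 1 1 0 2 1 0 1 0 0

w1: Trace: s2 -0-> s1 -2-> s1 -2-> s1 -0-> s1 -2-> s1 -1-> s1 -1-> s1 -2-> s1 -2-> s1 -0-> s1 -2-> s1 -1-> s1 -1-> s1 -1-> s1 -1-> s1 -2-> s1 -0-> s1  → end s1, accepted
w2: Trace: s2 -1-> s3 -0-> s2 -2-> s0 -1-> s4 -0-> s0 -0-> s3 -2-> s4 -0-> s0 -2-> s4 -0-> s0 -2-> s4 -2-> s4 -2-> s4 -2-> s4  → end s4, rejected
w3: Trace: s2 -0-> s1 -1-> s1 -0-> s1 -1-> s1 -1-> s1 -0-> s1 -2-> s1 -1-> s1 -0-> s1 -1-> s1 -0-> s1 -0-> s1  → end s1, accepted

w1, w3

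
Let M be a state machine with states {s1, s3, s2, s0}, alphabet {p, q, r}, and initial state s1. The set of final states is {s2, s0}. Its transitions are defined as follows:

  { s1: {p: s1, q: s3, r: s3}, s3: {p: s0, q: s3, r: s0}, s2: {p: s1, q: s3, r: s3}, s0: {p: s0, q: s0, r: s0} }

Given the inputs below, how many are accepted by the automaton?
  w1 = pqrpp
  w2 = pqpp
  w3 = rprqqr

3

w1:
  start at s1
  read 'p': s1 → s1
  read 'q': s1 → s3
  read 'r': s3 → s0
  read 'p': s0 → s0
  read 'p': s0 → s0
  end s0, accepted
w2:
  start at s1
  read 'p': s1 → s1
  read 'q': s1 → s3
  read 'p': s3 → s0
  read 'p': s0 → s0
  end s0, accepted
w3:
  start at s1
  read 'r': s1 → s3
  read 'p': s3 → s0
  read 'r': s0 → s0
  read 'q': s0 → s0
  read 'q': s0 → s0
  read 'r': s0 → s0
  end s0, accepted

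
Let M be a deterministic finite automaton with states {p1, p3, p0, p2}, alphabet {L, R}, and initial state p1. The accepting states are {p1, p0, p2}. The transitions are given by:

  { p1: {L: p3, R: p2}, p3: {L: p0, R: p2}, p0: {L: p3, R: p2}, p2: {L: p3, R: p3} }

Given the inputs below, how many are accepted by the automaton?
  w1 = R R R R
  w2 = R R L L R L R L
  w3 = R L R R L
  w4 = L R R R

w1:
  start at p1
  read 'R': p1 → p2
  read 'R': p2 → p3
  read 'R': p3 → p2
  read 'R': p2 → p3
  end p3, rejected
w2:
  start at p1
  read 'R': p1 → p2
  read 'R': p2 → p3
  read 'L': p3 → p0
  read 'L': p0 → p3
  read 'R': p3 → p2
  read 'L': p2 → p3
  read 'R': p3 → p2
  read 'L': p2 → p3
  end p3, rejected
w3:
  start at p1
  read 'R': p1 → p2
  read 'L': p2 → p3
  read 'R': p3 → p2
  read 'R': p2 → p3
  read 'L': p3 → p0
  end p0, accepted
w4:
  start at p1
  read 'L': p1 → p3
  read 'R': p3 → p2
  read 'R': p2 → p3
  read 'R': p3 → p2
  end p2, accepted

2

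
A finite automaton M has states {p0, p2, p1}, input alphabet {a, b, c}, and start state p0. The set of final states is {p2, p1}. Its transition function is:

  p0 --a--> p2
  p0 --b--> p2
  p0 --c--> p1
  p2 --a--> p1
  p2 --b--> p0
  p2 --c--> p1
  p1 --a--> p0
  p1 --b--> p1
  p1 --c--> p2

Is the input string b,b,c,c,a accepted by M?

start at p0
read 'b': p0 → p2
read 'b': p2 → p0
read 'c': p0 → p1
read 'c': p1 → p2
read 'a': p2 → p1
End state p1 is accepting.

Yes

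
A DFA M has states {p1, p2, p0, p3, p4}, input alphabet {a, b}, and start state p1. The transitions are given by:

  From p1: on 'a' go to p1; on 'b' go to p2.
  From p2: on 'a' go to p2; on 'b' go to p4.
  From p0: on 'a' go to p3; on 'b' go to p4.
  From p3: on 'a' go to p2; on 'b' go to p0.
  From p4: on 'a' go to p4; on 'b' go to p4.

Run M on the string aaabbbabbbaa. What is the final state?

start at p1
read 'a': p1 → p1
read 'a': p1 → p1
read 'a': p1 → p1
read 'b': p1 → p2
read 'b': p2 → p4
read 'b': p4 → p4
read 'a': p4 → p4
read 'b': p4 → p4
read 'b': p4 → p4
read 'b': p4 → p4
read 'a': p4 → p4
read 'a': p4 → p4

p4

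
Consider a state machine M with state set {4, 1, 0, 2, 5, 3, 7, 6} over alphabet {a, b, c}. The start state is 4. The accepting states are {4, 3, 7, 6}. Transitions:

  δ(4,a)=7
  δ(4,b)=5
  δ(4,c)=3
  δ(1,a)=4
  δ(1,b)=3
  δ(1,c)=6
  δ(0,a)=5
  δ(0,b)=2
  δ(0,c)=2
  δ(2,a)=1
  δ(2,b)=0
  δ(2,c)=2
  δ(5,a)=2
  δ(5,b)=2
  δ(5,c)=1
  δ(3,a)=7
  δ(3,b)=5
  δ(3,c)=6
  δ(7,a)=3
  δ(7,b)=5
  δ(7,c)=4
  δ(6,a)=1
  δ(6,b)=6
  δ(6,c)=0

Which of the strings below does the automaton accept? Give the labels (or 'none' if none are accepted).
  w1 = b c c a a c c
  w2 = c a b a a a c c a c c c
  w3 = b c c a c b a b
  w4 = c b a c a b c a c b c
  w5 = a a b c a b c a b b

w1, w3

w1:
  start at 4
  read 'b': 4 → 5
  read 'c': 5 → 1
  read 'c': 1 → 6
  read 'a': 6 → 1
  read 'a': 1 → 4
  read 'c': 4 → 3
  read 'c': 3 → 6
  end 6, accepted
w2:
  start at 4
  read 'c': 4 → 3
  read 'a': 3 → 7
  read 'b': 7 → 5
  read 'a': 5 → 2
  read 'a': 2 → 1
  read 'a': 1 → 4
  read 'c': 4 → 3
  read 'c': 3 → 6
  read 'a': 6 → 1
  read 'c': 1 → 6
  read 'c': 6 → 0
  read 'c': 0 → 2
  end 2, rejected
w3:
  start at 4
  read 'b': 4 → 5
  read 'c': 5 → 1
  read 'c': 1 → 6
  read 'a': 6 → 1
  read 'c': 1 → 6
  read 'b': 6 → 6
  read 'a': 6 → 1
  read 'b': 1 → 3
  end 3, accepted
w4:
  start at 4
  read 'c': 4 → 3
  read 'b': 3 → 5
  read 'a': 5 → 2
  read 'c': 2 → 2
  read 'a': 2 → 1
  read 'b': 1 → 3
  read 'c': 3 → 6
  read 'a': 6 → 1
  read 'c': 1 → 6
  read 'b': 6 → 6
  read 'c': 6 → 0
  end 0, rejected
w5:
  start at 4
  read 'a': 4 → 7
  read 'a': 7 → 3
  read 'b': 3 → 5
  read 'c': 5 → 1
  read 'a': 1 → 4
  read 'b': 4 → 5
  read 'c': 5 → 1
  read 'a': 1 → 4
  read 'b': 4 → 5
  read 'b': 5 → 2
  end 2, rejected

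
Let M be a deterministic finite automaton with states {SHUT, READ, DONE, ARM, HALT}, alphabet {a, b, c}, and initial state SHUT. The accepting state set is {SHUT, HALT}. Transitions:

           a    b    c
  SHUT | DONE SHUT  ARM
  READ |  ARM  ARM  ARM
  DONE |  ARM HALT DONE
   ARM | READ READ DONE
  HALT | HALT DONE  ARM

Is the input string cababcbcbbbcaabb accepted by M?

SHUT → ARM → READ → ARM → READ → ARM → DONE → HALT → ARM → READ → ARM → READ → ARM → READ → ARM → READ → ARM
End state ARM is not accepting.

No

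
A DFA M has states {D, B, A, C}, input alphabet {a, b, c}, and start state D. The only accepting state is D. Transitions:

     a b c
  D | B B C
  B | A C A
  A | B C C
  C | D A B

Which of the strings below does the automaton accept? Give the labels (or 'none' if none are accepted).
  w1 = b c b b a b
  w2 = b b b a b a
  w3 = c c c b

w1: Trace: D -b-> B -c-> A -b-> C -b-> A -a-> B -b-> C  → end C, rejected
w2: Trace: D -b-> B -b-> C -b-> A -a-> B -b-> C -a-> D  → end D, accepted
w3: Trace: D -c-> C -c-> B -c-> A -b-> C  → end C, rejected

w2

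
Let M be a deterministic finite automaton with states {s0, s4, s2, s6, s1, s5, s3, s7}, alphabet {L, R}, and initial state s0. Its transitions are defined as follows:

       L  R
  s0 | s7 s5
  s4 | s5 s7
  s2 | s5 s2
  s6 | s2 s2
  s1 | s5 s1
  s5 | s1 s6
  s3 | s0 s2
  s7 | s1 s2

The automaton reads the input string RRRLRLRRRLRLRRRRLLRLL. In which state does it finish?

start at s0
read 'R': s0 → s5
read 'R': s5 → s6
read 'R': s6 → s2
read 'L': s2 → s5
read 'R': s5 → s6
read 'L': s6 → s2
read 'R': s2 → s2
read 'R': s2 → s2
read 'R': s2 → s2
read 'L': s2 → s5
read 'R': s5 → s6
read 'L': s6 → s2
read 'R': s2 → s2
read 'R': s2 → s2
read 'R': s2 → s2
read 'R': s2 → s2
read 'L': s2 → s5
read 'L': s5 → s1
read 'R': s1 → s1
read 'L': s1 → s5
read 'L': s5 → s1

s1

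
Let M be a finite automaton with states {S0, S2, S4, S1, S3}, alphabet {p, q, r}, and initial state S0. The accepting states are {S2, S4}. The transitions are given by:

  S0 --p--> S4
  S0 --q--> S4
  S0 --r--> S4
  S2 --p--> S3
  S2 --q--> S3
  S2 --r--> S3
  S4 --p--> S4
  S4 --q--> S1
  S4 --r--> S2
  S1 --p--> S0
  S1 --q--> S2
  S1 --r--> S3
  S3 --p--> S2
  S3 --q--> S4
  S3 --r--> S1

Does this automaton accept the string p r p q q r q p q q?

start at S0
read 'p': S0 → S4
read 'r': S4 → S2
read 'p': S2 → S3
read 'q': S3 → S4
read 'q': S4 → S1
read 'r': S1 → S3
read 'q': S3 → S4
read 'p': S4 → S4
read 'q': S4 → S1
read 'q': S1 → S2
End state S2 is accepting.

Yes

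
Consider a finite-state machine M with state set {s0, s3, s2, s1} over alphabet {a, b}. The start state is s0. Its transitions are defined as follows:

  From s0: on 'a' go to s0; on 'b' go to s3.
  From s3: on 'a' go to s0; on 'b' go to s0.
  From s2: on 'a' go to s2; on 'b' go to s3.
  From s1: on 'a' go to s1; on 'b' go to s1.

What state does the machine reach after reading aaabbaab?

s3

s0 → s0 → s0 → s0 → s3 → s0 → s0 → s0 → s3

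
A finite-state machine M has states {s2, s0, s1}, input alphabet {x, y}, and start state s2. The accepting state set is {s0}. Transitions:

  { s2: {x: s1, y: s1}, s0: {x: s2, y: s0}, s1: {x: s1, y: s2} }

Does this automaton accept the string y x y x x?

No

Trace: s2 -y-> s1 -x-> s1 -y-> s2 -x-> s1 -x-> s1
End state s1 is not accepting.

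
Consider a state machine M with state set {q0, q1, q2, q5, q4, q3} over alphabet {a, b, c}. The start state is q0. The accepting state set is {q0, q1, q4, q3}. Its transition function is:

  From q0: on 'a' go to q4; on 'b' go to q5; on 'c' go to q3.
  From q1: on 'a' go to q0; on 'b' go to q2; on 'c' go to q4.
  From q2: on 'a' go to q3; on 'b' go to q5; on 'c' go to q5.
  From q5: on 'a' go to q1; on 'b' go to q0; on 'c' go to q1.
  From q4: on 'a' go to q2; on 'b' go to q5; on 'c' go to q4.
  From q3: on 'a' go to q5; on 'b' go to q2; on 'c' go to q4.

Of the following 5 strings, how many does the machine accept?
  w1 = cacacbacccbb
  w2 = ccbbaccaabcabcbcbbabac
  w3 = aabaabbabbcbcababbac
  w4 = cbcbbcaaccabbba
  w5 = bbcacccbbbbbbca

4

w1:
  start at q0
  read 'c': q0 → q3
  read 'a': q3 → q5
  read 'c': q5 → q1
  read 'a': q1 → q0
  read 'c': q0 → q3
  read 'b': q3 → q2
  read 'a': q2 → q3
  read 'c': q3 → q4
  read 'c': q4 → q4
  read 'c': q4 → q4
  read 'b': q4 → q5
  read 'b': q5 → q0
  end q0, accepted
w2:
  start at q0
  read 'c': q0 → q3
  read 'c': q3 → q4
  read 'b': q4 → q5
  read 'b': q5 → q0
  read 'a': q0 → q4
  read 'c': q4 → q4
  read 'c': q4 → q4
  read 'a': q4 → q2
  read 'a': q2 → q3
  read 'b': q3 → q2
  read 'c': q2 → q5
  read 'a': q5 → q1
  read 'b': q1 → q2
  read 'c': q2 → q5
  read 'b': q5 → q0
  read 'c': q0 → q3
  read 'b': q3 → q2
  read 'b': q2 → q5
  read 'a': q5 → q1
  read 'b': q1 → q2
  read 'a': q2 → q3
  read 'c': q3 → q4
  end q4, accepted
w3:
  start at q0
  read 'a': q0 → q4
  read 'a': q4 → q2
  read 'b': q2 → q5
  read 'a': q5 → q1
  read 'a': q1 → q0
  read 'b': q0 → q5
  read 'b': q5 → q0
  read 'a': q0 → q4
  read 'b': q4 → q5
  read 'b': q5 → q0
  read 'c': q0 → q3
  read 'b': q3 → q2
  read 'c': q2 → q5
  read 'a': q5 → q1
  read 'b': q1 → q2
  read 'a': q2 → q3
  read 'b': q3 → q2
  read 'b': q2 → q5
  read 'a': q5 → q1
  read 'c': q1 → q4
  end q4, accepted
w4:
  start at q0
  read 'c': q0 → q3
  read 'b': q3 → q2
  read 'c': q2 → q5
  read 'b': q5 → q0
  read 'b': q0 → q5
  read 'c': q5 → q1
  read 'a': q1 → q0
  read 'a': q0 → q4
  read 'c': q4 → q4
  read 'c': q4 → q4
  read 'a': q4 → q2
  read 'b': q2 → q5
  read 'b': q5 → q0
  read 'b': q0 → q5
  read 'a': q5 → q1
  end q1, accepted
w5:
  start at q0
  read 'b': q0 → q5
  read 'b': q5 → q0
  read 'c': q0 → q3
  read 'a': q3 → q5
  read 'c': q5 → q1
  read 'c': q1 → q4
  read 'c': q4 → q4
  read 'b': q4 → q5
  read 'b': q5 → q0
  read 'b': q0 → q5
  read 'b': q5 → q0
  read 'b': q0 → q5
  read 'b': q5 → q0
  read 'c': q0 → q3
  read 'a': q3 → q5
  end q5, rejected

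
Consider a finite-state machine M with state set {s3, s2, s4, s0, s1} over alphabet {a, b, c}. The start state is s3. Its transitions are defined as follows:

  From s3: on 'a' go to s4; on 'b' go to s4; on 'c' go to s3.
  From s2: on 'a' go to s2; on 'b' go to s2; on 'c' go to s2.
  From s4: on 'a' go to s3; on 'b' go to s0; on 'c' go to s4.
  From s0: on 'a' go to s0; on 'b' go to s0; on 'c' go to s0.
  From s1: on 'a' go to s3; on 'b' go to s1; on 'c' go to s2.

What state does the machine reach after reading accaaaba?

s3

s3 → s4 → s4 → s4 → s3 → s4 → s3 → s4 → s3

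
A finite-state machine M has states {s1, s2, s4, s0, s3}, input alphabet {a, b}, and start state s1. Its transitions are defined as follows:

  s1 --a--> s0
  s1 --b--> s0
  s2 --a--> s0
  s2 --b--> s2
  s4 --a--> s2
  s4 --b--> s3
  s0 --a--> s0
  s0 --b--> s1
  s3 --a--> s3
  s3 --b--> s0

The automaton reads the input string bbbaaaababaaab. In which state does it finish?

s1

s1 → s0 → s1 → s0 → s0 → s0 → s0 → s0 → s1 → s0 → s1 → s0 → s0 → s0 → s1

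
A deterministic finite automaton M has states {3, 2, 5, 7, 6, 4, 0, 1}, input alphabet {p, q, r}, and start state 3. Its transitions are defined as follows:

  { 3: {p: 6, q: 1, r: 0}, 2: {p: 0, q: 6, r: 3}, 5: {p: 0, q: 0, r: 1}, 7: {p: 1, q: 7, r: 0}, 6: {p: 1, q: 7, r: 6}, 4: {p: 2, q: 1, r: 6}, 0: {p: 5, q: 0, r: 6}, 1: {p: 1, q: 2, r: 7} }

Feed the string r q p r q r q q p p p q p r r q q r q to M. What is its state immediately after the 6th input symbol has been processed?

3

3 → 0 → 0 → 5 → 1 → 2 → 3
After 6 symbols: 3.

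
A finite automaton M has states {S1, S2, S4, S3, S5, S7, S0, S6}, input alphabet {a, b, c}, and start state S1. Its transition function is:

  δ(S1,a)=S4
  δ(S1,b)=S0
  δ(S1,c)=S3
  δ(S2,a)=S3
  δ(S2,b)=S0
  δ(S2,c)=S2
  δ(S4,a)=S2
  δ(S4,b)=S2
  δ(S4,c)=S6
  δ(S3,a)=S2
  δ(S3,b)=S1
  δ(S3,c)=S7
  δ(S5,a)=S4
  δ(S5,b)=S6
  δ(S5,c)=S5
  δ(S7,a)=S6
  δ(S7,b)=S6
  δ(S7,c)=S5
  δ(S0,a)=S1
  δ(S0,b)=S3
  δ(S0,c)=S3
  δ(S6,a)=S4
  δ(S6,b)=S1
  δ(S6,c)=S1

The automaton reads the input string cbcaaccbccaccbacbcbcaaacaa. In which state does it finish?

S1 → S3 → S1 → S3 → S2 → S3 → S7 → S5 → S6 → S1 → S3 → S2 → S2 → S2 → S0 → S1 → S3 → S1 → S3 → S1 → S3 → S2 → S3 → S2 → S2 → S3 → S2

S2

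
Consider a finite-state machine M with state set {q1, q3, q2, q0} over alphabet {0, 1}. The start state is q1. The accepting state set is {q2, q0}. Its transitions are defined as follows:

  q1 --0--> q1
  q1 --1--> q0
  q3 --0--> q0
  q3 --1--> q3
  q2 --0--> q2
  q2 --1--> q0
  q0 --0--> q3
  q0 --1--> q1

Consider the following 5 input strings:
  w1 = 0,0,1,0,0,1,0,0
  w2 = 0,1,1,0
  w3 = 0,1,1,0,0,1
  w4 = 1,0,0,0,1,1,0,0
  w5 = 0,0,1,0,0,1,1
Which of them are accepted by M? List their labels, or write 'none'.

w3, w5

w1: Trace: q1 -0-> q1 -0-> q1 -1-> q0 -0-> q3 -0-> q0 -1-> q1 -0-> q1 -0-> q1  → end q1, rejected
w2: Trace: q1 -0-> q1 -1-> q0 -1-> q1 -0-> q1  → end q1, rejected
w3: Trace: q1 -0-> q1 -1-> q0 -1-> q1 -0-> q1 -0-> q1 -1-> q0  → end q0, accepted
w4: Trace: q1 -1-> q0 -0-> q3 -0-> q0 -0-> q3 -1-> q3 -1-> q3 -0-> q0 -0-> q3  → end q3, rejected
w5: Trace: q1 -0-> q1 -0-> q1 -1-> q0 -0-> q3 -0-> q0 -1-> q1 -1-> q0  → end q0, accepted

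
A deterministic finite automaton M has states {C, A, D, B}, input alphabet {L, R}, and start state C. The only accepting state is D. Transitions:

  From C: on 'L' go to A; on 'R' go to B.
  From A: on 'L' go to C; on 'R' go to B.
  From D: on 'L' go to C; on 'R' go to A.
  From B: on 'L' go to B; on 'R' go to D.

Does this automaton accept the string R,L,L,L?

No

Trace: C -R-> B -L-> B -L-> B -L-> B
End state B is not accepting.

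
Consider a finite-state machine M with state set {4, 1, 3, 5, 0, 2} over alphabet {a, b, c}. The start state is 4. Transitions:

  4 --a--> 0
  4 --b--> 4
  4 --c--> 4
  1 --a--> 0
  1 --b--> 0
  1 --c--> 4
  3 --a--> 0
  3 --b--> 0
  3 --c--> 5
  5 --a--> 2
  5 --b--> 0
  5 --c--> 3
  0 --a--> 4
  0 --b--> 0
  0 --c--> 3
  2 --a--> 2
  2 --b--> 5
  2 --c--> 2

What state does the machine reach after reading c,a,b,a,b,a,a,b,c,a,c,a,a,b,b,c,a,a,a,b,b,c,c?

5

start at 4
read 'c': 4 → 4
read 'a': 4 → 0
read 'b': 0 → 0
read 'a': 0 → 4
read 'b': 4 → 4
read 'a': 4 → 0
read 'a': 0 → 4
read 'b': 4 → 4
read 'c': 4 → 4
read 'a': 4 → 0
read 'c': 0 → 3
read 'a': 3 → 0
read 'a': 0 → 4
read 'b': 4 → 4
read 'b': 4 → 4
read 'c': 4 → 4
read 'a': 4 → 0
read 'a': 0 → 4
read 'a': 4 → 0
read 'b': 0 → 0
read 'b': 0 → 0
read 'c': 0 → 3
read 'c': 3 → 5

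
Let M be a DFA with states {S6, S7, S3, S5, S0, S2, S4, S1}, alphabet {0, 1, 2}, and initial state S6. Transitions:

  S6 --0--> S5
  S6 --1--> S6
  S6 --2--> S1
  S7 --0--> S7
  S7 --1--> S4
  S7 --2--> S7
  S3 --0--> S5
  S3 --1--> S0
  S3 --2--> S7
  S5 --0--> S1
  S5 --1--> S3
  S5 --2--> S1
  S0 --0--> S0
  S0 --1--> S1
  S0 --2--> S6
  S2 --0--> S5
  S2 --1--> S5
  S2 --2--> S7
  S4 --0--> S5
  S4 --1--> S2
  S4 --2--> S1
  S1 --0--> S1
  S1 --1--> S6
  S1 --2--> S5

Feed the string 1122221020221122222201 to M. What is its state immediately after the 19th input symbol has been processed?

S1

start at S6
read '1': S6 → S6
read '1': S6 → S6
read '2': S6 → S1
read '2': S1 → S5
read '2': S5 → S1
read '2': S1 → S5
read '1': S5 → S3
read '0': S3 → S5
read '2': S5 → S1
read '0': S1 → S1
read '2': S1 → S5
read '2': S5 → S1
read '1': S1 → S6
read '1': S6 → S6
read '2': S6 → S1
read '2': S1 → S5
read '2': S5 → S1
read '2': S1 → S5
read '2': S5 → S1
After 19 symbols: S1.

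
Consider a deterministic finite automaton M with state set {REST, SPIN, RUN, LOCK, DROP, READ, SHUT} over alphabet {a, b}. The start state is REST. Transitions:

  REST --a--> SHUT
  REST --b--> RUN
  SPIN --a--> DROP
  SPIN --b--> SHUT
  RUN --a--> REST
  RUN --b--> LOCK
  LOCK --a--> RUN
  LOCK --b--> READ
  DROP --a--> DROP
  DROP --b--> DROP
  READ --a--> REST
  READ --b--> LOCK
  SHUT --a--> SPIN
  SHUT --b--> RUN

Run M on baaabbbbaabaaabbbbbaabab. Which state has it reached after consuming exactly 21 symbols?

REST

Trace: REST -b-> RUN -a-> REST -a-> SHUT -a-> SPIN -b-> SHUT -b-> RUN -b-> LOCK -b-> READ -a-> REST -a-> SHUT -b-> RUN -a-> REST -a-> SHUT -a-> SPIN -b-> SHUT -b-> RUN -b-> LOCK -b-> READ -b-> LOCK -a-> RUN -a-> REST
After 21 symbols: REST.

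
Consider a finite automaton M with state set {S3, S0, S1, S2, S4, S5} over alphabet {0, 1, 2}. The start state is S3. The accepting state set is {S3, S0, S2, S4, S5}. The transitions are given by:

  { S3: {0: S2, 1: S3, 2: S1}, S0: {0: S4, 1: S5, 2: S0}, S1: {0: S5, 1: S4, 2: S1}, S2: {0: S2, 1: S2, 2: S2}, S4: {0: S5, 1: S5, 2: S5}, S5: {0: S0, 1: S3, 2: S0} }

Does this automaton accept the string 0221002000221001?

start at S3
read '0': S3 → S2
read '2': S2 → S2
read '2': S2 → S2
read '1': S2 → S2
read '0': S2 → S2
read '0': S2 → S2
read '2': S2 → S2
read '0': S2 → S2
read '0': S2 → S2
read '0': S2 → S2
read '2': S2 → S2
read '2': S2 → S2
read '1': S2 → S2
read '0': S2 → S2
read '0': S2 → S2
read '1': S2 → S2
End state S2 is accepting.

Yes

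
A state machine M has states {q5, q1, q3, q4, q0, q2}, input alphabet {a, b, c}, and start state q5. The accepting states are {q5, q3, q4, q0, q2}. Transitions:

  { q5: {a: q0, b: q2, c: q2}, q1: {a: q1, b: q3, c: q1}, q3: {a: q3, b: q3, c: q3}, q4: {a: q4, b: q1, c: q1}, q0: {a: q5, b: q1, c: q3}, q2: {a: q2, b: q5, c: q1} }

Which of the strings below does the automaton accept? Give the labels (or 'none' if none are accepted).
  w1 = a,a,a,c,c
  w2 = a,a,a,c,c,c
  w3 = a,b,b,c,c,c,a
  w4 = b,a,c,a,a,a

w1: Trace: q5 -a-> q0 -a-> q5 -a-> q0 -c-> q3 -c-> q3  → end q3, accepted
w2: Trace: q5 -a-> q0 -a-> q5 -a-> q0 -c-> q3 -c-> q3 -c-> q3  → end q3, accepted
w3: Trace: q5 -a-> q0 -b-> q1 -b-> q3 -c-> q3 -c-> q3 -c-> q3 -a-> q3  → end q3, accepted
w4: Trace: q5 -b-> q2 -a-> q2 -c-> q1 -a-> q1 -a-> q1 -a-> q1  → end q1, rejected

w1, w2, w3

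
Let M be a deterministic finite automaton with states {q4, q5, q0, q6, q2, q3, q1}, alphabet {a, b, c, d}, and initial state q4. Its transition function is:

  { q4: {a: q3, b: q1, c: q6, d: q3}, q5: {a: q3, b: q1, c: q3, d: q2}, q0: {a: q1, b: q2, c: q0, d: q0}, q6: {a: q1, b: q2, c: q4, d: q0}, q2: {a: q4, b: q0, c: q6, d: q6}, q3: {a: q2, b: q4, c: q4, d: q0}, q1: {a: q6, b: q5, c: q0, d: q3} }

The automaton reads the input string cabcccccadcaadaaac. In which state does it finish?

Trace: q4 -c-> q6 -a-> q1 -b-> q5 -c-> q3 -c-> q4 -c-> q6 -c-> q4 -c-> q6 -a-> q1 -d-> q3 -c-> q4 -a-> q3 -a-> q2 -d-> q6 -a-> q1 -a-> q6 -a-> q1 -c-> q0

q0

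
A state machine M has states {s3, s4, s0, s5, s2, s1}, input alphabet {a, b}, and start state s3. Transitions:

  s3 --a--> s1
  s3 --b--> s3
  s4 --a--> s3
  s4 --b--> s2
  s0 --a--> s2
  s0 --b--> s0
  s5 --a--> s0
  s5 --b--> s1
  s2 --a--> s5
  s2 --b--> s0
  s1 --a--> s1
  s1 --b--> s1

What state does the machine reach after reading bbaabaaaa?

s1

s3 → s3 → s3 → s1 → s1 → s1 → s1 → s1 → s1 → s1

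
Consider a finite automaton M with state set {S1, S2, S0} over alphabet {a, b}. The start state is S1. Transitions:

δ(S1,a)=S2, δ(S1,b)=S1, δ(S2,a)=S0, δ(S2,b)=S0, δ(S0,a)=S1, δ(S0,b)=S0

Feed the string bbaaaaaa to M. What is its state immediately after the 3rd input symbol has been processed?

Trace: S1 -b-> S1 -b-> S1 -a-> S2
After 3 symbols: S2.

S2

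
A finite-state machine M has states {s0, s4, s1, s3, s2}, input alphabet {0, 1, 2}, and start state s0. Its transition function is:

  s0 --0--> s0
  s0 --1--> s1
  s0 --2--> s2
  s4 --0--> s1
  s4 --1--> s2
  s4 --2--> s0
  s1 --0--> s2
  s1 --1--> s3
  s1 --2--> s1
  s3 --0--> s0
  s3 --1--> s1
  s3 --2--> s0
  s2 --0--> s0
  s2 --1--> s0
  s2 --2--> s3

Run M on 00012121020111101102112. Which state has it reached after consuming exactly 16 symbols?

s0

s0 → s0 → s0 → s0 → s1 → s1 → s3 → s0 → s1 → s2 → s3 → s0 → s1 → s3 → s1 → s3 → s0
After 16 symbols: s0.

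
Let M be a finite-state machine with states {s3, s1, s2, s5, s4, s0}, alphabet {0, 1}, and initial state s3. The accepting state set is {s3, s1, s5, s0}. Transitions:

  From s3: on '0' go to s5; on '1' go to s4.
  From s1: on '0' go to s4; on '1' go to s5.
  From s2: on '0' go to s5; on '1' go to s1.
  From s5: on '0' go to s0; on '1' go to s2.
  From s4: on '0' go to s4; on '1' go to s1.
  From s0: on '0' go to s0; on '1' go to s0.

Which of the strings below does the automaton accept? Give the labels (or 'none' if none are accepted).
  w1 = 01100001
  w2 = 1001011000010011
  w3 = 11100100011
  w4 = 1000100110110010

w1:
  start at s3
  read '0': s3 → s5
  read '1': s5 → s2
  read '1': s2 → s1
  read '0': s1 → s4
  read '0': s4 → s4
  read '0': s4 → s4
  read '0': s4 → s4
  read '1': s4 → s1
  end s1, accepted
w2:
  start at s3
  read '1': s3 → s4
  read '0': s4 → s4
  read '0': s4 → s4
  read '1': s4 → s1
  read '0': s1 → s4
  read '1': s4 → s1
  read '1': s1 → s5
  read '0': s5 → s0
  read '0': s0 → s0
  read '0': s0 → s0
  read '0': s0 → s0
  read '1': s0 → s0
  read '0': s0 → s0
  read '0': s0 → s0
  read '1': s0 → s0
  read '1': s0 → s0
  end s0, accepted
w3:
  start at s3
  read '1': s3 → s4
  read '1': s4 → s1
  read '1': s1 → s5
  read '0': s5 → s0
  read '0': s0 → s0
  read '1': s0 → s0
  read '0': s0 → s0
  read '0': s0 → s0
  read '0': s0 → s0
  read '1': s0 → s0
  read '1': s0 → s0
  end s0, accepted
w4:
  start at s3
  read '1': s3 → s4
  read '0': s4 → s4
  read '0': s4 → s4
  read '0': s4 → s4
  read '1': s4 → s1
  read '0': s1 → s4
  read '0': s4 → s4
  read '1': s4 → s1
  read '1': s1 → s5
  read '0': s5 → s0
  read '1': s0 → s0
  read '1': s0 → s0
  read '0': s0 → s0
  read '0': s0 → s0
  read '1': s0 → s0
  read '0': s0 → s0
  end s0, accepted

w1, w2, w3, w4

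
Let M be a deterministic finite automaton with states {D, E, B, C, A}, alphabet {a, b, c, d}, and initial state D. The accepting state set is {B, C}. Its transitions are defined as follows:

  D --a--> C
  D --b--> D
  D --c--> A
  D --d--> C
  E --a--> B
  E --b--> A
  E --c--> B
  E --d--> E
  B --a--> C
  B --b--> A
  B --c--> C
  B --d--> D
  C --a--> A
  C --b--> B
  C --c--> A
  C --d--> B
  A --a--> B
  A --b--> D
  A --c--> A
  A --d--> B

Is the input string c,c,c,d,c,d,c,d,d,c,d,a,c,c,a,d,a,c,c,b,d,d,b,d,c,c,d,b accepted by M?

No

D → A → A → A → B → C → B → C → B → D → A → B → C → A → A → B → D → C → A → A → D → C → B → A → B → C → A → B → A
End state A is not accepting.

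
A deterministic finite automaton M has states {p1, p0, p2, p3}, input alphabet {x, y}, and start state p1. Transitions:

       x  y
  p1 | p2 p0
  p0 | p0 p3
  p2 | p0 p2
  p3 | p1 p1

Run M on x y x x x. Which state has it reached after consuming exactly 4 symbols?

p0

p1 → p2 → p2 → p0 → p0
After 4 symbols: p0.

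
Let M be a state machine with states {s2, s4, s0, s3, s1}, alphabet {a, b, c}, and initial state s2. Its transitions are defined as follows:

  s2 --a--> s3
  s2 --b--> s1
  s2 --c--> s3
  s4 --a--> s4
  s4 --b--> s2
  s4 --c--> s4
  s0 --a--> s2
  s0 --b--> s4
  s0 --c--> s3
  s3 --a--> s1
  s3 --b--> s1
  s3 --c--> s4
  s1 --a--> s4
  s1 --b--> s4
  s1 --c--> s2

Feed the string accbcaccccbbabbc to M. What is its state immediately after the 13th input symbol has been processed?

start at s2
read 'a': s2 → s3
read 'c': s3 → s4
read 'c': s4 → s4
read 'b': s4 → s2
read 'c': s2 → s3
read 'a': s3 → s1
read 'c': s1 → s2
read 'c': s2 → s3
read 'c': s3 → s4
read 'c': s4 → s4
read 'b': s4 → s2
read 'b': s2 → s1
read 'a': s1 → s4
After 13 symbols: s4.

s4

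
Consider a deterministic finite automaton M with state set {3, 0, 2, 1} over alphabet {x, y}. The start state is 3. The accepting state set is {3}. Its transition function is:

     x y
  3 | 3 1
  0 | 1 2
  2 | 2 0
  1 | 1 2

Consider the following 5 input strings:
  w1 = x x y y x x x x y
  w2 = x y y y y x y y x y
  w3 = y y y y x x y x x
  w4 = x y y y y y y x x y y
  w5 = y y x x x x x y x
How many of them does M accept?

w1: Trace: 3 -x-> 3 -x-> 3 -y-> 1 -y-> 2 -x-> 2 -x-> 2 -x-> 2 -x-> 2 -y-> 0  → end 0, rejected
w2: Trace: 3 -x-> 3 -y-> 1 -y-> 2 -y-> 0 -y-> 2 -x-> 2 -y-> 0 -y-> 2 -x-> 2 -y-> 0  → end 0, rejected
w3: Trace: 3 -y-> 1 -y-> 2 -y-> 0 -y-> 2 -x-> 2 -x-> 2 -y-> 0 -x-> 1 -x-> 1  → end 1, rejected
w4: Trace: 3 -x-> 3 -y-> 1 -y-> 2 -y-> 0 -y-> 2 -y-> 0 -y-> 2 -x-> 2 -x-> 2 -y-> 0 -y-> 2  → end 2, rejected
w5: Trace: 3 -y-> 1 -y-> 2 -x-> 2 -x-> 2 -x-> 2 -x-> 2 -x-> 2 -y-> 0 -x-> 1  → end 1, rejected

0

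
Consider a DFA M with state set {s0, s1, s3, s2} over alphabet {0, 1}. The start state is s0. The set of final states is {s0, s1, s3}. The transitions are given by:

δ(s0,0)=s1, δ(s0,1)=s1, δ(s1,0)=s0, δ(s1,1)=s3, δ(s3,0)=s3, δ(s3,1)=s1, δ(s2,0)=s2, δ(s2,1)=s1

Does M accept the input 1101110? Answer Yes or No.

s0 → s1 → s3 → s3 → s1 → s3 → s1 → s0
End state s0 is accepting.

Yes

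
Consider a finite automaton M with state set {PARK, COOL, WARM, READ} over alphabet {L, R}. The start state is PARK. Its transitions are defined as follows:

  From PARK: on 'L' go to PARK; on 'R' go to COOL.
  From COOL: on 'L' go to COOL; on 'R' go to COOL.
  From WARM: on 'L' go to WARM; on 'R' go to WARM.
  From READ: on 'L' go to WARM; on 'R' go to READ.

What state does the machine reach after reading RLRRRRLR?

COOL

Trace: PARK -R-> COOL -L-> COOL -R-> COOL -R-> COOL -R-> COOL -R-> COOL -L-> COOL -R-> COOL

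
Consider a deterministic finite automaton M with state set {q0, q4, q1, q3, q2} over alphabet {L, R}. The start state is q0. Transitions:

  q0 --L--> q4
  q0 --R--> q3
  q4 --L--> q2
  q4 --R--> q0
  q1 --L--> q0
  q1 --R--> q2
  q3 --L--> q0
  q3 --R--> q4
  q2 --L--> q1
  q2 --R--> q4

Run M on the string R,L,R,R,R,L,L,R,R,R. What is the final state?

q3

q0 → q3 → q0 → q3 → q4 → q0 → q4 → q2 → q4 → q0 → q3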